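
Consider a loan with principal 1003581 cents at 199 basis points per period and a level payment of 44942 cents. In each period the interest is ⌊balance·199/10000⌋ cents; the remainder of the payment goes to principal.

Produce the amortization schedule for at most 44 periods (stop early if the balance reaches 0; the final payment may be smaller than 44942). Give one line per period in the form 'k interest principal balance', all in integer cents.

1. interest=⌊1003581·199/10000⌋=19971; principal=44942-19971=24971; balance=1003581-24971=978610
2. interest=⌊978610·199/10000⌋=19474; principal=44942-19474=25468; balance=978610-25468=953142
3. interest=⌊953142·199/10000⌋=18967; principal=44942-18967=25975; balance=953142-25975=927167
4. interest=⌊927167·199/10000⌋=18450; principal=44942-18450=26492; balance=927167-26492=900675
5. interest=⌊900675·199/10000⌋=17923; principal=44942-17923=27019; balance=900675-27019=873656
6. interest=⌊873656·199/10000⌋=17385; principal=44942-17385=27557; balance=873656-27557=846099
7. interest=⌊846099·199/10000⌋=16837; principal=44942-16837=28105; balance=846099-28105=817994
8. interest=⌊817994·199/10000⌋=16278; principal=44942-16278=28664; balance=817994-28664=789330
9. interest=⌊789330·199/10000⌋=15707; principal=44942-15707=29235; balance=789330-29235=760095
10. interest=⌊760095·199/10000⌋=15125; principal=44942-15125=29817; balance=760095-29817=730278
11. interest=⌊730278·199/10000⌋=14532; principal=44942-14532=30410; balance=730278-30410=699868
12. interest=⌊699868·199/10000⌋=13927; principal=44942-13927=31015; balance=699868-31015=668853
13. interest=⌊668853·199/10000⌋=13310; principal=44942-13310=31632; balance=668853-31632=637221
14. interest=⌊637221·199/10000⌋=12680; principal=44942-12680=32262; balance=637221-32262=604959
15. interest=⌊604959·199/10000⌋=12038; principal=44942-12038=32904; balance=604959-32904=572055
16. interest=⌊572055·199/10000⌋=11383; principal=44942-11383=33559; balance=572055-33559=538496
17. interest=⌊538496·199/10000⌋=10716; principal=44942-10716=34226; balance=538496-34226=504270
18. interest=⌊504270·199/10000⌋=10034; principal=44942-10034=34908; balance=504270-34908=469362
19. interest=⌊469362·199/10000⌋=9340; principal=44942-9340=35602; balance=469362-35602=433760
20. interest=⌊433760·199/10000⌋=8631; principal=44942-8631=36311; balance=433760-36311=397449
21. interest=⌊397449·199/10000⌋=7909; principal=44942-7909=37033; balance=397449-37033=360416
22. interest=⌊360416·199/10000⌋=7172; principal=44942-7172=37770; balance=360416-37770=322646
23. interest=⌊322646·199/10000⌋=6420; principal=44942-6420=38522; balance=322646-38522=284124
24. interest=⌊284124·199/10000⌋=5654; principal=44942-5654=39288; balance=284124-39288=244836
25. interest=⌊244836·199/10000⌋=4872; principal=44942-4872=40070; balance=244836-40070=204766
26. interest=⌊204766·199/10000⌋=4074; principal=44942-4074=40868; balance=204766-40868=163898
27. interest=⌊163898·199/10000⌋=3261; principal=44942-3261=41681; balance=163898-41681=122217
28. interest=⌊122217·199/10000⌋=2432; principal=44942-2432=42510; balance=122217-42510=79707
29. interest=⌊79707·199/10000⌋=1586; principal=44942-1586=43356; balance=79707-43356=36351
30. interest=⌊36351·199/10000⌋=723; principal=min(44942-723,36351)=36351; balance=36351-36351=0

1 19971 24971 978610
2 19474 25468 953142
3 18967 25975 927167
4 18450 26492 900675
5 17923 27019 873656
6 17385 27557 846099
7 16837 28105 817994
8 16278 28664 789330
9 15707 29235 760095
10 15125 29817 730278
11 14532 30410 699868
12 13927 31015 668853
13 13310 31632 637221
14 12680 32262 604959
15 12038 32904 572055
16 11383 33559 538496
17 10716 34226 504270
18 10034 34908 469362
19 9340 35602 433760
20 8631 36311 397449
21 7909 37033 360416
22 7172 37770 322646
23 6420 38522 284124
24 5654 39288 244836
25 4872 40070 204766
26 4074 40868 163898
27 3261 41681 122217
28 2432 42510 79707
29 1586 43356 36351
30 723 36351 0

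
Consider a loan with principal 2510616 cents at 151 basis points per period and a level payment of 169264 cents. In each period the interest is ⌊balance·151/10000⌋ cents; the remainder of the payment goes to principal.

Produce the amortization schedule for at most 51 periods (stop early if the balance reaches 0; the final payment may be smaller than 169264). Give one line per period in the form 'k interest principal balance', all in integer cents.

1. interest=⌊2510616·151/10000⌋=37910; principal=169264-37910=131354; balance=2510616-131354=2379262
2. interest=⌊2379262·151/10000⌋=35926; principal=169264-35926=133338; balance=2379262-133338=2245924
3. interest=⌊2245924·151/10000⌋=33913; principal=169264-33913=135351; balance=2245924-135351=2110573
4. interest=⌊2110573·151/10000⌋=31869; principal=169264-31869=137395; balance=2110573-137395=1973178
5. interest=⌊1973178·151/10000⌋=29794; principal=169264-29794=139470; balance=1973178-139470=1833708
6. interest=⌊1833708·151/10000⌋=27688; principal=169264-27688=141576; balance=1833708-141576=1692132
7. interest=⌊1692132·151/10000⌋=25551; principal=169264-25551=143713; balance=1692132-143713=1548419
8. interest=⌊1548419·151/10000⌋=23381; principal=169264-23381=145883; balance=1548419-145883=1402536
9. interest=⌊1402536·151/10000⌋=21178; principal=169264-21178=148086; balance=1402536-148086=1254450
10. interest=⌊1254450·151/10000⌋=18942; principal=169264-18942=150322; balance=1254450-150322=1104128
11. interest=⌊1104128·151/10000⌋=16672; principal=169264-16672=152592; balance=1104128-152592=951536
12. interest=⌊951536·151/10000⌋=14368; principal=169264-14368=154896; balance=951536-154896=796640
13. interest=⌊796640·151/10000⌋=12029; principal=169264-12029=157235; balance=796640-157235=639405
14. interest=⌊639405·151/10000⌋=9655; principal=169264-9655=159609; balance=639405-159609=479796
15. interest=⌊479796·151/10000⌋=7244; principal=169264-7244=162020; balance=479796-162020=317776
16. interest=⌊317776·151/10000⌋=4798; principal=169264-4798=164466; balance=317776-164466=153310
17. interest=⌊153310·151/10000⌋=2314; principal=min(169264-2314,153310)=153310; balance=153310-153310=0

1 37910 131354 2379262
2 35926 133338 2245924
3 33913 135351 2110573
4 31869 137395 1973178
5 29794 139470 1833708
6 27688 141576 1692132
7 25551 143713 1548419
8 23381 145883 1402536
9 21178 148086 1254450
10 18942 150322 1104128
11 16672 152592 951536
12 14368 154896 796640
13 12029 157235 639405
14 9655 159609 479796
15 7244 162020 317776
16 4798 164466 153310
17 2314 153310 0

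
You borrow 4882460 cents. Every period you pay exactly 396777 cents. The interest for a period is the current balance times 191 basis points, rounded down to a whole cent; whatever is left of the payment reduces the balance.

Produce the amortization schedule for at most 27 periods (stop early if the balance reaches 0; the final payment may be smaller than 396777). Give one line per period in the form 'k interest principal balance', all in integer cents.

1. interest=⌊4882460·191/10000⌋=93254; principal=396777-93254=303523; balance=4882460-303523=4578937
2. interest=⌊4578937·191/10000⌋=87457; principal=396777-87457=309320; balance=4578937-309320=4269617
3. interest=⌊4269617·191/10000⌋=81549; principal=396777-81549=315228; balance=4269617-315228=3954389
4. interest=⌊3954389·191/10000⌋=75528; principal=396777-75528=321249; balance=3954389-321249=3633140
5. interest=⌊3633140·191/10000⌋=69392; principal=396777-69392=327385; balance=3633140-327385=3305755
6. interest=⌊3305755·191/10000⌋=63139; principal=396777-63139=333638; balance=3305755-333638=2972117
7. interest=⌊2972117·191/10000⌋=56767; principal=396777-56767=340010; balance=2972117-340010=2632107
8. interest=⌊2632107·191/10000⌋=50273; principal=396777-50273=346504; balance=2632107-346504=2285603
9. interest=⌊2285603·191/10000⌋=43655; principal=396777-43655=353122; balance=2285603-353122=1932481
10. interest=⌊1932481·191/10000⌋=36910; principal=396777-36910=359867; balance=1932481-359867=1572614
11. interest=⌊1572614·191/10000⌋=30036; principal=396777-30036=366741; balance=1572614-366741=1205873
12. interest=⌊1205873·191/10000⌋=23032; principal=396777-23032=373745; balance=1205873-373745=832128
13. interest=⌊832128·191/10000⌋=15893; principal=396777-15893=380884; balance=832128-380884=451244
14. interest=⌊451244·191/10000⌋=8618; principal=396777-8618=388159; balance=451244-388159=63085
15. interest=⌊63085·191/10000⌋=1204; principal=min(396777-1204,63085)=63085; balance=63085-63085=0

1 93254 303523 4578937
2 87457 309320 4269617
3 81549 315228 3954389
4 75528 321249 3633140
5 69392 327385 3305755
6 63139 333638 2972117
7 56767 340010 2632107
8 50273 346504 2285603
9 43655 353122 1932481
10 36910 359867 1572614
11 30036 366741 1205873
12 23032 373745 832128
13 15893 380884 451244
14 8618 388159 63085
15 1204 63085 0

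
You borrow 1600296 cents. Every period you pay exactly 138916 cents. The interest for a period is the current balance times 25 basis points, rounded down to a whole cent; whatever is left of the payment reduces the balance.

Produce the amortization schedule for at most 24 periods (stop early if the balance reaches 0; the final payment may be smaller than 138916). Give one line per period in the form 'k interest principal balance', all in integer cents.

1 4000 134916 1465380
2 3663 135253 1330127
3 3325 135591 1194536
4 2986 135930 1058606
5 2646 136270 922336
6 2305 136611 785725
7 1964 136952 648773
8 1621 137295 511478
9 1278 137638 373840
10 934 137982 235858
11 589 138327 97531
12 243 97531 0

1. interest=⌊1600296·25/10000⌋=4000; principal=138916-4000=134916; balance=1600296-134916=1465380
2. interest=⌊1465380·25/10000⌋=3663; principal=138916-3663=135253; balance=1465380-135253=1330127
3. interest=⌊1330127·25/10000⌋=3325; principal=138916-3325=135591; balance=1330127-135591=1194536
4. interest=⌊1194536·25/10000⌋=2986; principal=138916-2986=135930; balance=1194536-135930=1058606
5. interest=⌊1058606·25/10000⌋=2646; principal=138916-2646=136270; balance=1058606-136270=922336
6. interest=⌊922336·25/10000⌋=2305; principal=138916-2305=136611; balance=922336-136611=785725
7. interest=⌊785725·25/10000⌋=1964; principal=138916-1964=136952; balance=785725-136952=648773
8. interest=⌊648773·25/10000⌋=1621; principal=138916-1621=137295; balance=648773-137295=511478
9. interest=⌊511478·25/10000⌋=1278; principal=138916-1278=137638; balance=511478-137638=373840
10. interest=⌊373840·25/10000⌋=934; principal=138916-934=137982; balance=373840-137982=235858
11. interest=⌊235858·25/10000⌋=589; principal=138916-589=138327; balance=235858-138327=97531
12. interest=⌊97531·25/10000⌋=243; principal=min(138916-243,97531)=97531; balance=97531-97531=0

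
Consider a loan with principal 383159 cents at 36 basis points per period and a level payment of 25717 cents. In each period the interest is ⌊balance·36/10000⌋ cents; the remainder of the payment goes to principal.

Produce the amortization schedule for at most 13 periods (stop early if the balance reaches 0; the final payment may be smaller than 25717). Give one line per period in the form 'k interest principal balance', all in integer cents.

1. interest=⌊383159·36/10000⌋=1379; principal=25717-1379=24338; balance=383159-24338=358821
2. interest=⌊358821·36/10000⌋=1291; principal=25717-1291=24426; balance=358821-24426=334395
3. interest=⌊334395·36/10000⌋=1203; principal=25717-1203=24514; balance=334395-24514=309881
4. interest=⌊309881·36/10000⌋=1115; principal=25717-1115=24602; balance=309881-24602=285279
5. interest=⌊285279·36/10000⌋=1027; principal=25717-1027=24690; balance=285279-24690=260589
6. interest=⌊260589·36/10000⌋=938; principal=25717-938=24779; balance=260589-24779=235810
7. interest=⌊235810·36/10000⌋=848; principal=25717-848=24869; balance=235810-24869=210941
8. interest=⌊210941·36/10000⌋=759; principal=25717-759=24958; balance=210941-24958=185983
9. interest=⌊185983·36/10000⌋=669; principal=25717-669=25048; balance=185983-25048=160935
10. interest=⌊160935·36/10000⌋=579; principal=25717-579=25138; balance=160935-25138=135797
11. interest=⌊135797·36/10000⌋=488; principal=25717-488=25229; balance=135797-25229=110568
12. interest=⌊110568·36/10000⌋=398; principal=25717-398=25319; balance=110568-25319=85249
13. interest=⌊85249·36/10000⌋=306; principal=25717-306=25411; balance=85249-25411=59838

1 1379 24338 358821
2 1291 24426 334395
3 1203 24514 309881
4 1115 24602 285279
5 1027 24690 260589
6 938 24779 235810
7 848 24869 210941
8 759 24958 185983
9 669 25048 160935
10 579 25138 135797
11 488 25229 110568
12 398 25319 85249
13 306 25411 59838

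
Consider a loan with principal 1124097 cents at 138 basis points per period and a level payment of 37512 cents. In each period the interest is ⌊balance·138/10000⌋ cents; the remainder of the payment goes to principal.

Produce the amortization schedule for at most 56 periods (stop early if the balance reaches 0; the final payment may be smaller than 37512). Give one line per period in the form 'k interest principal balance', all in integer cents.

1. interest=⌊1124097·138/10000⌋=15512; principal=37512-15512=22000; balance=1124097-22000=1102097
2. interest=⌊1102097·138/10000⌋=15208; principal=37512-15208=22304; balance=1102097-22304=1079793
3. interest=⌊1079793·138/10000⌋=14901; principal=37512-14901=22611; balance=1079793-22611=1057182
4. interest=⌊1057182·138/10000⌋=14589; principal=37512-14589=22923; balance=1057182-22923=1034259
5. interest=⌊1034259·138/10000⌋=14272; principal=37512-14272=23240; balance=1034259-23240=1011019
6. interest=⌊1011019·138/10000⌋=13952; principal=37512-13952=23560; balance=1011019-23560=987459
7. interest=⌊987459·138/10000⌋=13626; principal=37512-13626=23886; balance=987459-23886=963573
8. interest=⌊963573·138/10000⌋=13297; principal=37512-13297=24215; balance=963573-24215=939358
9. interest=⌊939358·138/10000⌋=12963; principal=37512-12963=24549; balance=939358-24549=914809
10. interest=⌊914809·138/10000⌋=12624; principal=37512-12624=24888; balance=914809-24888=889921
11. interest=⌊889921·138/10000⌋=12280; principal=37512-12280=25232; balance=889921-25232=864689
12. interest=⌊864689·138/10000⌋=11932; principal=37512-11932=25580; balance=864689-25580=839109
13. interest=⌊839109·138/10000⌋=11579; principal=37512-11579=25933; balance=839109-25933=813176
14. interest=⌊813176·138/10000⌋=11221; principal=37512-11221=26291; balance=813176-26291=786885
15. interest=⌊786885·138/10000⌋=10859; principal=37512-10859=26653; balance=786885-26653=760232
16. interest=⌊760232·138/10000⌋=10491; principal=37512-10491=27021; balance=760232-27021=733211
17. interest=⌊733211·138/10000⌋=10118; principal=37512-10118=27394; balance=733211-27394=705817
18. interest=⌊705817·138/10000⌋=9740; principal=37512-9740=27772; balance=705817-27772=678045
19. interest=⌊678045·138/10000⌋=9357; principal=37512-9357=28155; balance=678045-28155=649890
20. interest=⌊649890·138/10000⌋=8968; principal=37512-8968=28544; balance=649890-28544=621346
21. interest=⌊621346·138/10000⌋=8574; principal=37512-8574=28938; balance=621346-28938=592408
22. interest=⌊592408·138/10000⌋=8175; principal=37512-8175=29337; balance=592408-29337=563071
23. interest=⌊563071·138/10000⌋=7770; principal=37512-7770=29742; balance=563071-29742=533329
24. interest=⌊533329·138/10000⌋=7359; principal=37512-7359=30153; balance=533329-30153=503176
25. interest=⌊503176·138/10000⌋=6943; principal=37512-6943=30569; balance=503176-30569=472607
26. interest=⌊472607·138/10000⌋=6521; principal=37512-6521=30991; balance=472607-30991=441616
27. interest=⌊441616·138/10000⌋=6094; principal=37512-6094=31418; balance=441616-31418=410198
28. interest=⌊410198·138/10000⌋=5660; principal=37512-5660=31852; balance=410198-31852=378346
29. interest=⌊378346·138/10000⌋=5221; principal=37512-5221=32291; balance=378346-32291=346055
30. interest=⌊346055·138/10000⌋=4775; principal=37512-4775=32737; balance=346055-32737=313318
31. interest=⌊313318·138/10000⌋=4323; principal=37512-4323=33189; balance=313318-33189=280129
32. interest=⌊280129·138/10000⌋=3865; principal=37512-3865=33647; balance=280129-33647=246482
33. interest=⌊246482·138/10000⌋=3401; principal=37512-3401=34111; balance=246482-34111=212371
34. interest=⌊212371·138/10000⌋=2930; principal=37512-2930=34582; balance=212371-34582=177789
35. interest=⌊177789·138/10000⌋=2453; principal=37512-2453=35059; balance=177789-35059=142730
36. interest=⌊142730·138/10000⌋=1969; principal=37512-1969=35543; balance=142730-35543=107187
37. interest=⌊107187·138/10000⌋=1479; principal=37512-1479=36033; balance=107187-36033=71154
38. interest=⌊71154·138/10000⌋=981; principal=37512-981=36531; balance=71154-36531=34623
39. interest=⌊34623·138/10000⌋=477; principal=min(37512-477,34623)=34623; balance=34623-34623=0

1 15512 22000 1102097
2 15208 22304 1079793
3 14901 22611 1057182
4 14589 22923 1034259
5 14272 23240 1011019
6 13952 23560 987459
7 13626 23886 963573
8 13297 24215 939358
9 12963 24549 914809
10 12624 24888 889921
11 12280 25232 864689
12 11932 25580 839109
13 11579 25933 813176
14 11221 26291 786885
15 10859 26653 760232
16 10491 27021 733211
17 10118 27394 705817
18 9740 27772 678045
19 9357 28155 649890
20 8968 28544 621346
21 8574 28938 592408
22 8175 29337 563071
23 7770 29742 533329
24 7359 30153 503176
25 6943 30569 472607
26 6521 30991 441616
27 6094 31418 410198
28 5660 31852 378346
29 5221 32291 346055
30 4775 32737 313318
31 4323 33189 280129
32 3865 33647 246482
33 3401 34111 212371
34 2930 34582 177789
35 2453 35059 142730
36 1969 35543 107187
37 1479 36033 71154
38 981 36531 34623
39 477 34623 0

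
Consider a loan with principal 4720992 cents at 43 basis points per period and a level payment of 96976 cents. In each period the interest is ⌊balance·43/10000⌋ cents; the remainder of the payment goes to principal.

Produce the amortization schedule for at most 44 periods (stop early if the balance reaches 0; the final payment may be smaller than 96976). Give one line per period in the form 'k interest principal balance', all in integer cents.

1. interest=⌊4720992·43/10000⌋=20300; principal=96976-20300=76676; balance=4720992-76676=4644316
2. interest=⌊4644316·43/10000⌋=19970; principal=96976-19970=77006; balance=4644316-77006=4567310
3. interest=⌊4567310·43/10000⌋=19639; principal=96976-19639=77337; balance=4567310-77337=4489973
4. interest=⌊4489973·43/10000⌋=19306; principal=96976-19306=77670; balance=4489973-77670=4412303
5. interest=⌊4412303·43/10000⌋=18972; principal=96976-18972=78004; balance=4412303-78004=4334299
6. interest=⌊4334299·43/10000⌋=18637; principal=96976-18637=78339; balance=4334299-78339=4255960
7. interest=⌊4255960·43/10000⌋=18300; principal=96976-18300=78676; balance=4255960-78676=4177284
8. interest=⌊4177284·43/10000⌋=17962; principal=96976-17962=79014; balance=4177284-79014=4098270
9. interest=⌊4098270·43/10000⌋=17622; principal=96976-17622=79354; balance=4098270-79354=4018916
10. interest=⌊4018916·43/10000⌋=17281; principal=96976-17281=79695; balance=4018916-79695=3939221
11. interest=⌊3939221·43/10000⌋=16938; principal=96976-16938=80038; balance=3939221-80038=3859183
12. interest=⌊3859183·43/10000⌋=16594; principal=96976-16594=80382; balance=3859183-80382=3778801
13. interest=⌊3778801·43/10000⌋=16248; principal=96976-16248=80728; balance=3778801-80728=3698073
14. interest=⌊3698073·43/10000⌋=15901; principal=96976-15901=81075; balance=3698073-81075=3616998
15. interest=⌊3616998·43/10000⌋=15553; principal=96976-15553=81423; balance=3616998-81423=3535575
16. interest=⌊3535575·43/10000⌋=15202; principal=96976-15202=81774; balance=3535575-81774=3453801
17. interest=⌊3453801·43/10000⌋=14851; principal=96976-14851=82125; balance=3453801-82125=3371676
18. interest=⌊3371676·43/10000⌋=14498; principal=96976-14498=82478; balance=3371676-82478=3289198
19. interest=⌊3289198·43/10000⌋=14143; principal=96976-14143=82833; balance=3289198-82833=3206365
20. interest=⌊3206365·43/10000⌋=13787; principal=96976-13787=83189; balance=3206365-83189=3123176
21. interest=⌊3123176·43/10000⌋=13429; principal=96976-13429=83547; balance=3123176-83547=3039629
22. interest=⌊3039629·43/10000⌋=13070; principal=96976-13070=83906; balance=3039629-83906=2955723
23. interest=⌊2955723·43/10000⌋=12709; principal=96976-12709=84267; balance=2955723-84267=2871456
24. interest=⌊2871456·43/10000⌋=12347; principal=96976-12347=84629; balance=2871456-84629=2786827
25. interest=⌊2786827·43/10000⌋=11983; principal=96976-11983=84993; balance=2786827-84993=2701834
26. interest=⌊2701834·43/10000⌋=11617; principal=96976-11617=85359; balance=2701834-85359=2616475
27. interest=⌊2616475·43/10000⌋=11250; principal=96976-11250=85726; balance=2616475-85726=2530749
28. interest=⌊2530749·43/10000⌋=10882; principal=96976-10882=86094; balance=2530749-86094=2444655
29. interest=⌊2444655·43/10000⌋=10512; principal=96976-10512=86464; balance=2444655-86464=2358191
30. interest=⌊2358191·43/10000⌋=10140; principal=96976-10140=86836; balance=2358191-86836=2271355
31. interest=⌊2271355·43/10000⌋=9766; principal=96976-9766=87210; balance=2271355-87210=2184145
32. interest=⌊2184145·43/10000⌋=9391; principal=96976-9391=87585; balance=2184145-87585=2096560
33. interest=⌊2096560·43/10000⌋=9015; principal=96976-9015=87961; balance=2096560-87961=2008599
34. interest=⌊2008599·43/10000⌋=8636; principal=96976-8636=88340; balance=2008599-88340=1920259
35. interest=⌊1920259·43/10000⌋=8257; principal=96976-8257=88719; balance=1920259-88719=1831540
36. interest=⌊1831540·43/10000⌋=7875; principal=96976-7875=89101; balance=1831540-89101=1742439
37. interest=⌊1742439·43/10000⌋=7492; principal=96976-7492=89484; balance=1742439-89484=1652955
38. interest=⌊1652955·43/10000⌋=7107; principal=96976-7107=89869; balance=1652955-89869=1563086
39. interest=⌊1563086·43/10000⌋=6721; principal=96976-6721=90255; balance=1563086-90255=1472831
40. interest=⌊1472831·43/10000⌋=6333; principal=96976-6333=90643; balance=1472831-90643=1382188
41. interest=⌊1382188·43/10000⌋=5943; principal=96976-5943=91033; balance=1382188-91033=1291155
42. interest=⌊1291155·43/10000⌋=5551; principal=96976-5551=91425; balance=1291155-91425=1199730
43. interest=⌊1199730·43/10000⌋=5158; principal=96976-5158=91818; balance=1199730-91818=1107912
44. interest=⌊1107912·43/10000⌋=4764; principal=96976-4764=92212; balance=1107912-92212=1015700

1 20300 76676 4644316
2 19970 77006 4567310
3 19639 77337 4489973
4 19306 77670 4412303
5 18972 78004 4334299
6 18637 78339 4255960
7 18300 78676 4177284
8 17962 79014 4098270
9 17622 79354 4018916
10 17281 79695 3939221
11 16938 80038 3859183
12 16594 80382 3778801
13 16248 80728 3698073
14 15901 81075 3616998
15 15553 81423 3535575
16 15202 81774 3453801
17 14851 82125 3371676
18 14498 82478 3289198
19 14143 82833 3206365
20 13787 83189 3123176
21 13429 83547 3039629
22 13070 83906 2955723
23 12709 84267 2871456
24 12347 84629 2786827
25 11983 84993 2701834
26 11617 85359 2616475
27 11250 85726 2530749
28 10882 86094 2444655
29 10512 86464 2358191
30 10140 86836 2271355
31 9766 87210 2184145
32 9391 87585 2096560
33 9015 87961 2008599
34 8636 88340 1920259
35 8257 88719 1831540
36 7875 89101 1742439
37 7492 89484 1652955
38 7107 89869 1563086
39 6721 90255 1472831
40 6333 90643 1382188
41 5943 91033 1291155
42 5551 91425 1199730
43 5158 91818 1107912
44 4764 92212 1015700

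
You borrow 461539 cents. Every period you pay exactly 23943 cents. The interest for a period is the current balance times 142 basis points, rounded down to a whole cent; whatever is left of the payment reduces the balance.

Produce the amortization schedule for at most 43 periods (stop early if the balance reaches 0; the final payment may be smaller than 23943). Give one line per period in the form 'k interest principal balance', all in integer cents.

1 6553 17390 444149
2 6306 17637 426512
3 6056 17887 408625
4 5802 18141 390484
5 5544 18399 372085
6 5283 18660 353425
7 5018 18925 334500
8 4749 19194 315306
9 4477 19466 295840
10 4200 19743 276097
11 3920 20023 256074
12 3636 20307 235767
13 3347 20596 215171
14 3055 20888 194283
15 2758 21185 173098
16 2457 21486 151612
17 2152 21791 129821
18 1843 22100 107721
19 1529 22414 85307
20 1211 22732 62575
21 888 23055 39520
22 561 23382 16138
23 229 16138 0

1. interest=⌊461539·142/10000⌋=6553; principal=23943-6553=17390; balance=461539-17390=444149
2. interest=⌊444149·142/10000⌋=6306; principal=23943-6306=17637; balance=444149-17637=426512
3. interest=⌊426512·142/10000⌋=6056; principal=23943-6056=17887; balance=426512-17887=408625
4. interest=⌊408625·142/10000⌋=5802; principal=23943-5802=18141; balance=408625-18141=390484
5. interest=⌊390484·142/10000⌋=5544; principal=23943-5544=18399; balance=390484-18399=372085
6. interest=⌊372085·142/10000⌋=5283; principal=23943-5283=18660; balance=372085-18660=353425
7. interest=⌊353425·142/10000⌋=5018; principal=23943-5018=18925; balance=353425-18925=334500
8. interest=⌊334500·142/10000⌋=4749; principal=23943-4749=19194; balance=334500-19194=315306
9. interest=⌊315306·142/10000⌋=4477; principal=23943-4477=19466; balance=315306-19466=295840
10. interest=⌊295840·142/10000⌋=4200; principal=23943-4200=19743; balance=295840-19743=276097
11. interest=⌊276097·142/10000⌋=3920; principal=23943-3920=20023; balance=276097-20023=256074
12. interest=⌊256074·142/10000⌋=3636; principal=23943-3636=20307; balance=256074-20307=235767
13. interest=⌊235767·142/10000⌋=3347; principal=23943-3347=20596; balance=235767-20596=215171
14. interest=⌊215171·142/10000⌋=3055; principal=23943-3055=20888; balance=215171-20888=194283
15. interest=⌊194283·142/10000⌋=2758; principal=23943-2758=21185; balance=194283-21185=173098
16. interest=⌊173098·142/10000⌋=2457; principal=23943-2457=21486; balance=173098-21486=151612
17. interest=⌊151612·142/10000⌋=2152; principal=23943-2152=21791; balance=151612-21791=129821
18. interest=⌊129821·142/10000⌋=1843; principal=23943-1843=22100; balance=129821-22100=107721
19. interest=⌊107721·142/10000⌋=1529; principal=23943-1529=22414; balance=107721-22414=85307
20. interest=⌊85307·142/10000⌋=1211; principal=23943-1211=22732; balance=85307-22732=62575
21. interest=⌊62575·142/10000⌋=888; principal=23943-888=23055; balance=62575-23055=39520
22. interest=⌊39520·142/10000⌋=561; principal=23943-561=23382; balance=39520-23382=16138
23. interest=⌊16138·142/10000⌋=229; principal=min(23943-229,16138)=16138; balance=16138-16138=0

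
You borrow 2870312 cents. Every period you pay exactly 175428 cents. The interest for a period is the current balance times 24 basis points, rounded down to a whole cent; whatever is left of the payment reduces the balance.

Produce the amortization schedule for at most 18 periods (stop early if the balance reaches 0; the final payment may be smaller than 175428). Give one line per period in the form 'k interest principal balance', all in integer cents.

1 6888 168540 2701772
2 6484 168944 2532828
3 6078 169350 2363478
4 5672 169756 2193722
5 5264 170164 2023558
6 4856 170572 1852986
7 4447 170981 1682005
8 4036 171392 1510613
9 3625 171803 1338810
10 3213 172215 1166595
11 2799 172629 993966
12 2385 173043 820923
13 1970 173458 647465
14 1553 173875 473590
15 1136 174292 299298
16 718 174710 124588
17 299 124588 0

1. interest=⌊2870312·24/10000⌋=6888; principal=175428-6888=168540; balance=2870312-168540=2701772
2. interest=⌊2701772·24/10000⌋=6484; principal=175428-6484=168944; balance=2701772-168944=2532828
3. interest=⌊2532828·24/10000⌋=6078; principal=175428-6078=169350; balance=2532828-169350=2363478
4. interest=⌊2363478·24/10000⌋=5672; principal=175428-5672=169756; balance=2363478-169756=2193722
5. interest=⌊2193722·24/10000⌋=5264; principal=175428-5264=170164; balance=2193722-170164=2023558
6. interest=⌊2023558·24/10000⌋=4856; principal=175428-4856=170572; balance=2023558-170572=1852986
7. interest=⌊1852986·24/10000⌋=4447; principal=175428-4447=170981; balance=1852986-170981=1682005
8. interest=⌊1682005·24/10000⌋=4036; principal=175428-4036=171392; balance=1682005-171392=1510613
9. interest=⌊1510613·24/10000⌋=3625; principal=175428-3625=171803; balance=1510613-171803=1338810
10. interest=⌊1338810·24/10000⌋=3213; principal=175428-3213=172215; balance=1338810-172215=1166595
11. interest=⌊1166595·24/10000⌋=2799; principal=175428-2799=172629; balance=1166595-172629=993966
12. interest=⌊993966·24/10000⌋=2385; principal=175428-2385=173043; balance=993966-173043=820923
13. interest=⌊820923·24/10000⌋=1970; principal=175428-1970=173458; balance=820923-173458=647465
14. interest=⌊647465·24/10000⌋=1553; principal=175428-1553=173875; balance=647465-173875=473590
15. interest=⌊473590·24/10000⌋=1136; principal=175428-1136=174292; balance=473590-174292=299298
16. interest=⌊299298·24/10000⌋=718; principal=175428-718=174710; balance=299298-174710=124588
17. interest=⌊124588·24/10000⌋=299; principal=min(175428-299,124588)=124588; balance=124588-124588=0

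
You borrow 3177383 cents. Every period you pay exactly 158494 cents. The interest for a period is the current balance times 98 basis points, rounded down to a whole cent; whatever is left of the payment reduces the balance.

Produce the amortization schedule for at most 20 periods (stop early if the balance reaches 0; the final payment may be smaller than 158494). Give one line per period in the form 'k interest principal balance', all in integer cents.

1. interest=⌊3177383·98/10000⌋=31138; principal=158494-31138=127356; balance=3177383-127356=3050027
2. interest=⌊3050027·98/10000⌋=29890; principal=158494-29890=128604; balance=3050027-128604=2921423
3. interest=⌊2921423·98/10000⌋=28629; principal=158494-28629=129865; balance=2921423-129865=2791558
4. interest=⌊2791558·98/10000⌋=27357; principal=158494-27357=131137; balance=2791558-131137=2660421
5. interest=⌊2660421·98/10000⌋=26072; principal=158494-26072=132422; balance=2660421-132422=2527999
6. interest=⌊2527999·98/10000⌋=24774; principal=158494-24774=133720; balance=2527999-133720=2394279
7. interest=⌊2394279·98/10000⌋=23463; principal=158494-23463=135031; balance=2394279-135031=2259248
8. interest=⌊2259248·98/10000⌋=22140; principal=158494-22140=136354; balance=2259248-136354=2122894
9. interest=⌊2122894·98/10000⌋=20804; principal=158494-20804=137690; balance=2122894-137690=1985204
10. interest=⌊1985204·98/10000⌋=19454; principal=158494-19454=139040; balance=1985204-139040=1846164
11. interest=⌊1846164·98/10000⌋=18092; principal=158494-18092=140402; balance=1846164-140402=1705762
12. interest=⌊1705762·98/10000⌋=16716; principal=158494-16716=141778; balance=1705762-141778=1563984
13. interest=⌊1563984·98/10000⌋=15327; principal=158494-15327=143167; balance=1563984-143167=1420817
14. interest=⌊1420817·98/10000⌋=13924; principal=158494-13924=144570; balance=1420817-144570=1276247
15. interest=⌊1276247·98/10000⌋=12507; principal=158494-12507=145987; balance=1276247-145987=1130260
16. interest=⌊1130260·98/10000⌋=11076; principal=158494-11076=147418; balance=1130260-147418=982842
17. interest=⌊982842·98/10000⌋=9631; principal=158494-9631=148863; balance=982842-148863=833979
18. interest=⌊833979·98/10000⌋=8172; principal=158494-8172=150322; balance=833979-150322=683657
19. interest=⌊683657·98/10000⌋=6699; principal=158494-6699=151795; balance=683657-151795=531862
20. interest=⌊531862·98/10000⌋=5212; principal=158494-5212=153282; balance=531862-153282=378580

1 31138 127356 3050027
2 29890 128604 2921423
3 28629 129865 2791558
4 27357 131137 2660421
5 26072 132422 2527999
6 24774 133720 2394279
7 23463 135031 2259248
8 22140 136354 2122894
9 20804 137690 1985204
10 19454 139040 1846164
11 18092 140402 1705762
12 16716 141778 1563984
13 15327 143167 1420817
14 13924 144570 1276247
15 12507 145987 1130260
16 11076 147418 982842
17 9631 148863 833979
18 8172 150322 683657
19 6699 151795 531862
20 5212 153282 378580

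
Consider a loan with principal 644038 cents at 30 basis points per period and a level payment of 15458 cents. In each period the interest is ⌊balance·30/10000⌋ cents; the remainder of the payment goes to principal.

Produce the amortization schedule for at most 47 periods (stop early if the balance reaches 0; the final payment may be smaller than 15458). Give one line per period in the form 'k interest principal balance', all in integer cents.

1 1932 13526 630512
2 1891 13567 616945
3 1850 13608 603337
4 1810 13648 589689
5 1769 13689 576000
6 1728 13730 562270
7 1686 13772 548498
8 1645 13813 534685
9 1604 13854 520831
10 1562 13896 506935
11 1520 13938 492997
12 1478 13980 479017
13 1437 14021 464996
14 1394 14064 450932
15 1352 14106 436826
16 1310 14148 422678
17 1268 14190 408488
18 1225 14233 394255
19 1182 14276 379979
20 1139 14319 365660
21 1096 14362 351298
22 1053 14405 336893
23 1010 14448 322445
24 967 14491 307954
25 923 14535 293419
26 880 14578 278841
27 836 14622 264219
28 792 14666 249553
29 748 14710 234843
30 704 14754 220089
31 660 14798 205291
32 615 14843 190448
33 571 14887 175561
34 526 14932 160629
35 481 14977 145652
36 436 15022 130630
37 391 15067 115563
38 346 15112 100451
39 301 15157 85294
40 255 15203 70091
41 210 15248 54843
42 164 15294 39549
43 118 15340 24209
44 72 15386 8823
45 26 8823 0

1. interest=⌊644038·30/10000⌋=1932; principal=15458-1932=13526; balance=644038-13526=630512
2. interest=⌊630512·30/10000⌋=1891; principal=15458-1891=13567; balance=630512-13567=616945
3. interest=⌊616945·30/10000⌋=1850; principal=15458-1850=13608; balance=616945-13608=603337
4. interest=⌊603337·30/10000⌋=1810; principal=15458-1810=13648; balance=603337-13648=589689
5. interest=⌊589689·30/10000⌋=1769; principal=15458-1769=13689; balance=589689-13689=576000
6. interest=⌊576000·30/10000⌋=1728; principal=15458-1728=13730; balance=576000-13730=562270
7. interest=⌊562270·30/10000⌋=1686; principal=15458-1686=13772; balance=562270-13772=548498
8. interest=⌊548498·30/10000⌋=1645; principal=15458-1645=13813; balance=548498-13813=534685
9. interest=⌊534685·30/10000⌋=1604; principal=15458-1604=13854; balance=534685-13854=520831
10. interest=⌊520831·30/10000⌋=1562; principal=15458-1562=13896; balance=520831-13896=506935
11. interest=⌊506935·30/10000⌋=1520; principal=15458-1520=13938; balance=506935-13938=492997
12. interest=⌊492997·30/10000⌋=1478; principal=15458-1478=13980; balance=492997-13980=479017
13. interest=⌊479017·30/10000⌋=1437; principal=15458-1437=14021; balance=479017-14021=464996
14. interest=⌊464996·30/10000⌋=1394; principal=15458-1394=14064; balance=464996-14064=450932
15. interest=⌊450932·30/10000⌋=1352; principal=15458-1352=14106; balance=450932-14106=436826
16. interest=⌊436826·30/10000⌋=1310; principal=15458-1310=14148; balance=436826-14148=422678
17. interest=⌊422678·30/10000⌋=1268; principal=15458-1268=14190; balance=422678-14190=408488
18. interest=⌊408488·30/10000⌋=1225; principal=15458-1225=14233; balance=408488-14233=394255
19. interest=⌊394255·30/10000⌋=1182; principal=15458-1182=14276; balance=394255-14276=379979
20. interest=⌊379979·30/10000⌋=1139; principal=15458-1139=14319; balance=379979-14319=365660
21. interest=⌊365660·30/10000⌋=1096; principal=15458-1096=14362; balance=365660-14362=351298
22. interest=⌊351298·30/10000⌋=1053; principal=15458-1053=14405; balance=351298-14405=336893
23. interest=⌊336893·30/10000⌋=1010; principal=15458-1010=14448; balance=336893-14448=322445
24. interest=⌊322445·30/10000⌋=967; principal=15458-967=14491; balance=322445-14491=307954
25. interest=⌊307954·30/10000⌋=923; principal=15458-923=14535; balance=307954-14535=293419
26. interest=⌊293419·30/10000⌋=880; principal=15458-880=14578; balance=293419-14578=278841
27. interest=⌊278841·30/10000⌋=836; principal=15458-836=14622; balance=278841-14622=264219
28. interest=⌊264219·30/10000⌋=792; principal=15458-792=14666; balance=264219-14666=249553
29. interest=⌊249553·30/10000⌋=748; principal=15458-748=14710; balance=249553-14710=234843
30. interest=⌊234843·30/10000⌋=704; principal=15458-704=14754; balance=234843-14754=220089
31. interest=⌊220089·30/10000⌋=660; principal=15458-660=14798; balance=220089-14798=205291
32. interest=⌊205291·30/10000⌋=615; principal=15458-615=14843; balance=205291-14843=190448
33. interest=⌊190448·30/10000⌋=571; principal=15458-571=14887; balance=190448-14887=175561
34. interest=⌊175561·30/10000⌋=526; principal=15458-526=14932; balance=175561-14932=160629
35. interest=⌊160629·30/10000⌋=481; principal=15458-481=14977; balance=160629-14977=145652
36. interest=⌊145652·30/10000⌋=436; principal=15458-436=15022; balance=145652-15022=130630
37. interest=⌊130630·30/10000⌋=391; principal=15458-391=15067; balance=130630-15067=115563
38. interest=⌊115563·30/10000⌋=346; principal=15458-346=15112; balance=115563-15112=100451
39. interest=⌊100451·30/10000⌋=301; principal=15458-301=15157; balance=100451-15157=85294
40. interest=⌊85294·30/10000⌋=255; principal=15458-255=15203; balance=85294-15203=70091
41. interest=⌊70091·30/10000⌋=210; principal=15458-210=15248; balance=70091-15248=54843
42. interest=⌊54843·30/10000⌋=164; principal=15458-164=15294; balance=54843-15294=39549
43. interest=⌊39549·30/10000⌋=118; principal=15458-118=15340; balance=39549-15340=24209
44. interest=⌊24209·30/10000⌋=72; principal=15458-72=15386; balance=24209-15386=8823
45. interest=⌊8823·30/10000⌋=26; principal=min(15458-26,8823)=8823; balance=8823-8823=0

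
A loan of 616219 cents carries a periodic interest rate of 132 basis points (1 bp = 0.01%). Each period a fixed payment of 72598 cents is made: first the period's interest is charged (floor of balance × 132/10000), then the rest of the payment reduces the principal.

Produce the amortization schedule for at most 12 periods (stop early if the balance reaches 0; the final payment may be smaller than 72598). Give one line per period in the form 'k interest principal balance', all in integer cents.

1 8134 64464 551755
2 7283 65315 486440
3 6421 66177 420263
4 5547 67051 353212
5 4662 67936 285276
6 3765 68833 216443
7 2857 69741 146702
8 1936 70662 76040
9 1003 71595 4445
10 58 4445 0

1. interest=⌊616219·132/10000⌋=8134; principal=72598-8134=64464; balance=616219-64464=551755
2. interest=⌊551755·132/10000⌋=7283; principal=72598-7283=65315; balance=551755-65315=486440
3. interest=⌊486440·132/10000⌋=6421; principal=72598-6421=66177; balance=486440-66177=420263
4. interest=⌊420263·132/10000⌋=5547; principal=72598-5547=67051; balance=420263-67051=353212
5. interest=⌊353212·132/10000⌋=4662; principal=72598-4662=67936; balance=353212-67936=285276
6. interest=⌊285276·132/10000⌋=3765; principal=72598-3765=68833; balance=285276-68833=216443
7. interest=⌊216443·132/10000⌋=2857; principal=72598-2857=69741; balance=216443-69741=146702
8. interest=⌊146702·132/10000⌋=1936; principal=72598-1936=70662; balance=146702-70662=76040
9. interest=⌊76040·132/10000⌋=1003; principal=72598-1003=71595; balance=76040-71595=4445
10. interest=⌊4445·132/10000⌋=58; principal=min(72598-58,4445)=4445; balance=4445-4445=0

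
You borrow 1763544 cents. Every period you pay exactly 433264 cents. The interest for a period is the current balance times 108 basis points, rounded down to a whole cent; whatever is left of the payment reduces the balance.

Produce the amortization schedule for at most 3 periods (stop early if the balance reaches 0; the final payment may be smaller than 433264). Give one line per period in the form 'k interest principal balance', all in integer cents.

1 19046 414218 1349326
2 14572 418692 930634
3 10050 423214 507420

1. interest=⌊1763544·108/10000⌋=19046; principal=433264-19046=414218; balance=1763544-414218=1349326
2. interest=⌊1349326·108/10000⌋=14572; principal=433264-14572=418692; balance=1349326-418692=930634
3. interest=⌊930634·108/10000⌋=10050; principal=433264-10050=423214; balance=930634-423214=507420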